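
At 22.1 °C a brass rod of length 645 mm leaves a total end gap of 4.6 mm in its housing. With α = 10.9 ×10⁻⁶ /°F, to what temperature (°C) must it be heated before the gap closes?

386 °C

α = 10.9×10⁻⁶/°F × 9/5 = 19.6×10⁻⁶/K.
α·L₀·ΔT = 4.6 mm ⇒ ΔT = 4.6 / (19.6×10⁻⁶ × 645.0) = 363.5 K.
T = 22.1 + 363.5 = 385.6 °C.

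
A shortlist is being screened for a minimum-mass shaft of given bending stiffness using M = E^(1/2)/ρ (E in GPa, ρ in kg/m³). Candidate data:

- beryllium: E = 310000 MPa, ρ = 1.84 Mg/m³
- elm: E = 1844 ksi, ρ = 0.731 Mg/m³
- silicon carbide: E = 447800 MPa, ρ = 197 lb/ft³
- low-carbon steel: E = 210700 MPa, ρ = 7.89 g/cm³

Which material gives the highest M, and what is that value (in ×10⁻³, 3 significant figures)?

beryllium, M = 9.57×10⁻³

After converting to SI:
  beryllium: E = 310.0 GPa, ρ = 1840 kg/m³
  elm: E = 12.71 GPa, ρ = 731.0 kg/m³
  silicon carbide: E = 447.8 GPa, ρ = 3156 kg/m³
  low-carbon steel: E = 210.7 GPa, ρ = 7890 kg/m³
  beryllium: M = 9.57×10⁻³
  silicon carbide: M = 6.71×10⁻³
  elm: M = 4.88×10⁻³
  low-carbon steel: M = 1.84×10⁻³
The maximum is for beryllium.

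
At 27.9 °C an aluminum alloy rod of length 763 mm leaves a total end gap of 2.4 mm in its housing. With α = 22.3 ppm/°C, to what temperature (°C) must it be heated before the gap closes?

169 °C

α·L₀·ΔT = 2.4 mm ⇒ ΔT = 2.4 / (22.3×10⁻⁶ × 763.0) = 141.1 K.
T = 27.9 + 141.1 = 169.0 °C.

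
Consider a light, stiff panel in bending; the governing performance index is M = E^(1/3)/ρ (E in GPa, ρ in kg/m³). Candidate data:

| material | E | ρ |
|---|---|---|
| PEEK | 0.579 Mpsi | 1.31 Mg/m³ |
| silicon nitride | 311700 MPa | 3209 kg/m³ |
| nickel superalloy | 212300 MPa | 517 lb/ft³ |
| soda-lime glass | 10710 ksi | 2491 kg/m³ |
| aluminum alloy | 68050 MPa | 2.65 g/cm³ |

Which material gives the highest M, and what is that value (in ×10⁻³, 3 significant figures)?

After converting to SI:
  PEEK: E = 3.992 GPa, ρ = 1310 kg/m³
  silicon nitride: E = 311.7 GPa, ρ = 3209 kg/m³
  nickel superalloy: E = 212.3 GPa, ρ = 8282 kg/m³
  soda-lime glass: E = 73.84 GPa, ρ = 2491 kg/m³
  aluminum alloy: E = 68.05 GPa, ρ = 2650 kg/m³
  silicon nitride: M = 2.11×10⁻³
  soda-lime glass: M = 1.68×10⁻³
  aluminum alloy: M = 1.54×10⁻³
  PEEK: M = 1.21×10⁻³
  nickel superalloy: M = 0.720×10⁻³
The maximum is for silicon nitride.

silicon nitride, M = 2.11×10⁻³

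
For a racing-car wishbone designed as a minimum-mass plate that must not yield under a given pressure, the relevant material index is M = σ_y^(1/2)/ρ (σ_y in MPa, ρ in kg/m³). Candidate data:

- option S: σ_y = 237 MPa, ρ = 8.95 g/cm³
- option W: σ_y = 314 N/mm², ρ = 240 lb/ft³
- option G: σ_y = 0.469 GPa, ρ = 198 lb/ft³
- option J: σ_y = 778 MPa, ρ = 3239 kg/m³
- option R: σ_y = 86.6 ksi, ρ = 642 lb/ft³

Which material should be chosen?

Normalizing units and computing the index:
  option S: σ_y = 237.0 MPa, ρ = 8950 kg/m³
  option W: σ_y = 314.0 MPa, ρ = 3844 kg/m³
  option G: σ_y = 469.0 MPa, ρ = 3172 kg/m³
  option J: σ_y = 778.0 MPa, ρ = 3239 kg/m³
  option R: σ_y = 597.1 MPa, ρ = 10280 kg/m³
  option J: M = 8.61×10⁻³
  option G: M = 6.83×10⁻³
  option W: M = 4.61×10⁻³
  option R: M = 2.38×10⁻³
  option S: M = 1.72×10⁻³
Option J ranks first.

option J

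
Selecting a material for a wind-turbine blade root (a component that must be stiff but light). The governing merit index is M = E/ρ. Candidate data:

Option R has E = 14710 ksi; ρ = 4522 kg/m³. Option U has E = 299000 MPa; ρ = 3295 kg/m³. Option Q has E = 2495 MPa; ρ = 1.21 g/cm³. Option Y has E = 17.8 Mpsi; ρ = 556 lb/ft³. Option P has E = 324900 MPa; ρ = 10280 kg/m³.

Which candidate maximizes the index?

option U

Normalizing units and computing the index:
  option R: E = 101.4 GPa, ρ = 4522 kg/m³
  option U: E = 299.0 GPa, ρ = 3295 kg/m³
  option Q: E = 2.495 GPa, ρ = 1210 kg/m³
  option Y: E = 122.7 GPa, ρ = 8906 kg/m³
  option P: E = 324.9 GPa, ρ = 10280 kg/m³
  option U: M = 90.7 MN·m/kg
  option P: M = 31.6 MN·m/kg
  option R: M = 22.4 MN·m/kg
  option Y: M = 13.8 MN·m/kg
  option Q: M = 2.06 MN·m/kg
Option U has the largest M.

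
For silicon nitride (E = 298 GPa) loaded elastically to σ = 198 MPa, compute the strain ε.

ε = σ/E = 198 / 298000 = 6.64×10⁻⁴.

6.64×10⁻⁴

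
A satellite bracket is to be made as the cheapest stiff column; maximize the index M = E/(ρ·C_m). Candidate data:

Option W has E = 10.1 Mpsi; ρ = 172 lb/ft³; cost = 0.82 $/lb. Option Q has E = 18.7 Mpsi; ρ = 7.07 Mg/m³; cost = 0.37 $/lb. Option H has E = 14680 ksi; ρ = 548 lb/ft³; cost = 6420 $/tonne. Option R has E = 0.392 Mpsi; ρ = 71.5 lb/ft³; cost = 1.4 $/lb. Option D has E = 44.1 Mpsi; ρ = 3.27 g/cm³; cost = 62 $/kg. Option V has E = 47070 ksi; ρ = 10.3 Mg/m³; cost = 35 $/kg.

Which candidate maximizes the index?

option Q

After converting to SI:
  option W: E = 69.64 GPa, ρ = 2755 kg/m³, cost = 1.808 $/kg
  option Q: E = 128.9 GPa, ρ = 7070 kg/m³, cost = 0.8157 $/kg
  option H: E = 101.2 GPa, ρ = 8778 kg/m³, cost = 6.420 $/kg
  option R: E = 2.703 GPa, ρ = 1145 kg/m³, cost = 3.086 $/kg
  option D: E = 304.1 GPa, ρ = 3270 kg/m³, cost = 62.00 $/kg
  option V: E = 324.5 GPa, ρ = 10300 kg/m³, cost = 35.00 $/kg
  option Q: M = 22.4 MN·m per $
  option W: M = 14.0 MN·m per $
  option H: M = 1.80 MN·m per $
  option D: M = 1.50 MN·m per $
  option V: M = 0.900 MN·m per $
  option R: M = 0.765 MN·m per $
Option Q has the largest M.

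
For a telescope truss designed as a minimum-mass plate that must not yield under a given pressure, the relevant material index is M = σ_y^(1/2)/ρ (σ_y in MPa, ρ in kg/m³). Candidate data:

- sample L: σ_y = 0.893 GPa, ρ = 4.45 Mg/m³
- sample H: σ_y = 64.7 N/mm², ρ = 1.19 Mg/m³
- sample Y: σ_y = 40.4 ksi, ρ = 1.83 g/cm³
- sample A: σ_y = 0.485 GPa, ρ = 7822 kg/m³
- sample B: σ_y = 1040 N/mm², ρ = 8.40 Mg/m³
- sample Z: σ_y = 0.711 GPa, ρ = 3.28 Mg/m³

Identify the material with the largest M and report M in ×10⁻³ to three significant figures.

Convert each candidate to consistent units, then evaluate M:
  sample L: σ_y = 893.0 MPa, ρ = 4450 kg/m³
  sample H: σ_y = 64.70 MPa, ρ = 1190 kg/m³
  sample Y: σ_y = 278.5 MPa, ρ = 1830 kg/m³
  sample A: σ_y = 485.0 MPa, ρ = 7822 kg/m³
  sample B: σ_y = 1040 MPa, ρ = 8400 kg/m³
  sample Z: σ_y = 711.0 MPa, ρ = 3280 kg/m³
  sample Y: M = 9.12×10⁻³
  sample Z: M = 8.13×10⁻³
  sample H: M = 6.76×10⁻³
  sample L: M = 6.72×10⁻³
  sample B: M = 3.84×10⁻³
  sample A: M = 2.82×10⁻³
The maximum is for sample Y.

sample Y, M = 9.12×10⁻³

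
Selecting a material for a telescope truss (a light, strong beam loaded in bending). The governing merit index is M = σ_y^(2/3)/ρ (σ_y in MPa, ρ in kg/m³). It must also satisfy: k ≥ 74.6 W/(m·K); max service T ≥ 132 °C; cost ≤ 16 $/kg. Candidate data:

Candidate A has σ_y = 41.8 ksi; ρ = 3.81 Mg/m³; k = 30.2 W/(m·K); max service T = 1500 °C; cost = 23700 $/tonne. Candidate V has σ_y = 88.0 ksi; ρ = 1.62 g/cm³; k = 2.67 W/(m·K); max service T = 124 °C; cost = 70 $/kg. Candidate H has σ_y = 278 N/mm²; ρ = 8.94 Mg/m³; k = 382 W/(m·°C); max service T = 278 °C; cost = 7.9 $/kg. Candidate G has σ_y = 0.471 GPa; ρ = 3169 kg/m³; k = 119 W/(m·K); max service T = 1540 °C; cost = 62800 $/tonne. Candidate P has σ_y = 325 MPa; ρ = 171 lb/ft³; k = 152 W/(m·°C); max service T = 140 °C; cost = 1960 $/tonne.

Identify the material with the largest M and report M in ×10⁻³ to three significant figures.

Screen on constraints: k ≥ 74.6 W/(m·K); max service T ≥ 132 °C; cost ≤ 16 $/kg. Survivors: candidate H, candidate P.
Normalizing units and computing the index:
  candidate H: σ_y = 278.0 MPa, ρ = 8940 kg/m³
  candidate P: σ_y = 325.0 MPa, ρ = 2739 kg/m³
  candidate P: M = 17.3×10⁻³
  candidate H: M = 4.76×10⁻³
The maximum is for candidate P.

candidate P, M = 17.3×10⁻³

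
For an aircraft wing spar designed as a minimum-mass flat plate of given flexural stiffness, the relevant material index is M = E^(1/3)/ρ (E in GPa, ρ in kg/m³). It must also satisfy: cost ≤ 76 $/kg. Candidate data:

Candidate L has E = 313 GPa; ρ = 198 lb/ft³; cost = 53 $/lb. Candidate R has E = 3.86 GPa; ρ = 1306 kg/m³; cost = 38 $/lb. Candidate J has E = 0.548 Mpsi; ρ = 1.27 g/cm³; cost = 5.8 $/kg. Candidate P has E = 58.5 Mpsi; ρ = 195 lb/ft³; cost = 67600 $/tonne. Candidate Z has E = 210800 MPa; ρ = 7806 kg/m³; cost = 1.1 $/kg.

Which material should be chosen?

candidate P

Screen on constraints: cost ≤ 76 $/kg. Survivors: candidate J, candidate P, candidate Z.
In SI units:
  candidate J: E = 3.778 GPa, ρ = 1270 kg/m³
  candidate P: E = 403.3 GPa, ρ = 3124 kg/m³
  candidate Z: E = 210.8 GPa, ρ = 7806 kg/m³
  candidate P: M = 2.37×10⁻³
  candidate J: M = 1.23×10⁻³
  candidate Z: M = 0.762×10⁻³
Candidate P ranks first.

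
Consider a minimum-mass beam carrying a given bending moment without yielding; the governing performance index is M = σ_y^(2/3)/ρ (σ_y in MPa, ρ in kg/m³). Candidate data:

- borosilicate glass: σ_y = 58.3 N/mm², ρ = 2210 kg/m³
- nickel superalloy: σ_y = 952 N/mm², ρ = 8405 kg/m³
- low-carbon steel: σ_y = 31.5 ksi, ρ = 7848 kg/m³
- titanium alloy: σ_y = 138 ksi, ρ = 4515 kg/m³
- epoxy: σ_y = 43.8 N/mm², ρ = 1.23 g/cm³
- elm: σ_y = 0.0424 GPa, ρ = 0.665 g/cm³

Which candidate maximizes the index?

titanium alloy

In SI units:
  borosilicate glass: σ_y = 58.30 MPa, ρ = 2210 kg/m³
  nickel superalloy: σ_y = 952.0 MPa, ρ = 8405 kg/m³
  low-carbon steel: σ_y = 217.2 MPa, ρ = 7848 kg/m³
  titanium alloy: σ_y = 951.5 MPa, ρ = 4515 kg/m³
  epoxy: σ_y = 43.80 MPa, ρ = 1230 kg/m³
  elm: σ_y = 42.40 MPa, ρ = 665.0 kg/m³
  titanium alloy: M = 21.4×10⁻³
  elm: M = 18.3×10⁻³
  nickel superalloy: M = 11.5×10⁻³
  epoxy: M = 10.1×10⁻³
  borosilicate glass: M = 6.80×10⁻³
  low-carbon steel: M = 4.60×10⁻³
Titanium alloy ranks first.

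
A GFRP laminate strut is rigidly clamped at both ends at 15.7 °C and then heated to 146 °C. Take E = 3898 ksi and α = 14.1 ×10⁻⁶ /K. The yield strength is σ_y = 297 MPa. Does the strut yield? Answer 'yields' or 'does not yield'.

does not yield

E = 3898 ksi = 26.88 GPa.
ΔT = 130.3 K. Constrained thermal stress σ = E·α·ΔT = 26.88×10³ MPa × 14.1×10⁻⁶ × 130.3 = 49.4 MPa (compressive).
Compare to σ_y = 297 MPa: σ < σ_y, so it does not yield.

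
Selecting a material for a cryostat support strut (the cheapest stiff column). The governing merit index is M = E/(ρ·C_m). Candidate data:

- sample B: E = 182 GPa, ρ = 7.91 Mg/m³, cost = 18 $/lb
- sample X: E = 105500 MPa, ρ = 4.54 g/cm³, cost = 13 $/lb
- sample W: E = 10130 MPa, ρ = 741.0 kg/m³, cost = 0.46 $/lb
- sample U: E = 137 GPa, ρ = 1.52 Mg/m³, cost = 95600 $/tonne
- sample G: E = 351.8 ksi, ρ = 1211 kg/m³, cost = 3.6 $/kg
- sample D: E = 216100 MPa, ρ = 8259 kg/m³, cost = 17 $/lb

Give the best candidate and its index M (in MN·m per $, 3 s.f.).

After converting to SI:
  sample B: E = 182.0 GPa, ρ = 7910 kg/m³, cost = 39.68 $/kg
  sample X: E = 105.5 GPa, ρ = 4540 kg/m³, cost = 28.66 $/kg
  sample W: E = 10.13 GPa, ρ = 741.0 kg/m³, cost = 1.014 $/kg
  sample U: E = 137.0 GPa, ρ = 1520 kg/m³, cost = 95.60 $/kg
  sample G: E = 2.426 GPa, ρ = 1211 kg/m³, cost = 3.600 $/kg
  sample D: E = 216.1 GPa, ρ = 8259 kg/m³, cost = 37.48 $/kg
  sample W: M = 13.5 MN·m per $
  sample U: M = 0.943 MN·m per $
  sample X: M = 0.811 MN·m per $
  sample D: M = 0.698 MN·m per $
  sample B: M = 0.580 MN·m per $
  sample G: M = 0.556 MN·m per $
The maximum is for sample W.

sample W, M = 13.5 MN·m per $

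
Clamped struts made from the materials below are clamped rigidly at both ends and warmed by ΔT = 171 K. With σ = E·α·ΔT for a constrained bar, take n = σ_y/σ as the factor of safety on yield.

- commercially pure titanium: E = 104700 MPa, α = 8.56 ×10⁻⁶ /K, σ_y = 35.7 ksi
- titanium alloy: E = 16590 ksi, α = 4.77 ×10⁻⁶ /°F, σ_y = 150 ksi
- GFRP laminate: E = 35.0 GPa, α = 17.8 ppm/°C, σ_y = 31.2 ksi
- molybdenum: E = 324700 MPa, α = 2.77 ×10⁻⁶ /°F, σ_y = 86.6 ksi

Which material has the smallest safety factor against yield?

commercially pure titanium

Per material, after unit conversion:
  commercially pure titanium: E = 104.7, α = 8.56, σ_y = 246.1 → σ = 153 MPa, n = 1.61
  titanium alloy: E = 114.4, α = 8.59, σ_y = 1034 → σ = 168 MPa, n = 6.16
  GFRP laminate: E = 35.00, α = 17.8, σ_y = 215.1 → σ = 107 MPa, n = 2.02
  molybdenum: E = 324.7, α = 4.99, σ_y = 597.1 → σ = 277 MPa, n = 2.16
Commercially pure titanium has the lowest safety factor, n = 1.61.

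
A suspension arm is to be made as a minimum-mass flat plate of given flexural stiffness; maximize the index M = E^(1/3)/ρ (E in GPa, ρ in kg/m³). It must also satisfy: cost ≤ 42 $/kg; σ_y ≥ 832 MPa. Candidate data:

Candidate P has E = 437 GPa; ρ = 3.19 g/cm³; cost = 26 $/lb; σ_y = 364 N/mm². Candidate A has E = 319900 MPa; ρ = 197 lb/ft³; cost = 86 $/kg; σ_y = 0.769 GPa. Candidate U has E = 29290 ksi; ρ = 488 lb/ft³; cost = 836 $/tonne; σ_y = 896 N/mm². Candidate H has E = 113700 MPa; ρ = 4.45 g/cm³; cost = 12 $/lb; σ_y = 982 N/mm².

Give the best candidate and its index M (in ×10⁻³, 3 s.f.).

candidate H, M = 1.09×10⁻³

Screen on constraints: cost ≤ 42 $/kg; σ_y ≥ 832 MPa. Survivors: candidate U, candidate H.
Convert each candidate to consistent units, then evaluate M:
  candidate U: E = 201.9 GPa, ρ = 7817 kg/m³
  candidate H: E = 113.7 GPa, ρ = 4450 kg/m³
  candidate H: M = 1.09×10⁻³
  candidate U: M = 0.751×10⁻³
Highest index: candidate H.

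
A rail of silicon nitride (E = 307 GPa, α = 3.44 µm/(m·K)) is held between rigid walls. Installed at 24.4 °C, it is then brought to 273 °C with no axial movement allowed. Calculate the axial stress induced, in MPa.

263 MPa

ΔT = 248.6 K. Constrained thermal stress σ = E·α·ΔT = 307.0×10³ MPa × 3.44×10⁻⁶ × 248.6 = 263 MPa (compressive).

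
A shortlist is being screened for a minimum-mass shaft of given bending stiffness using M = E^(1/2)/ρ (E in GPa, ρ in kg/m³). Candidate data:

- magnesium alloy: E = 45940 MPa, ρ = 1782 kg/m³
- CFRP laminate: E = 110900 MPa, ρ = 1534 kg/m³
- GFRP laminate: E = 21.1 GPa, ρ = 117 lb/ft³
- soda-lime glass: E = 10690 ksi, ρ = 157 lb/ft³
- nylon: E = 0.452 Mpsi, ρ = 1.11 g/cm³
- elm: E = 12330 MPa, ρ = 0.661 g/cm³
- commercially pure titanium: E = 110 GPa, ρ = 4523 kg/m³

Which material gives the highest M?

After converting to SI:
  magnesium alloy: E = 45.94 GPa, ρ = 1782 kg/m³
  CFRP laminate: E = 110.9 GPa, ρ = 1534 kg/m³
  GFRP laminate: E = 21.10 GPa, ρ = 1874 kg/m³
  soda-lime glass: E = 73.70 GPa, ρ = 2515 kg/m³
  nylon: E = 3.116 GPa, ρ = 1110 kg/m³
  elm: E = 12.33 GPa, ρ = 661.0 kg/m³
  commercially pure titanium: E = 110.0 GPa, ρ = 4523 kg/m³
  CFRP laminate: M = 6.86×10⁻³
  elm: M = 5.31×10⁻³
  magnesium alloy: M = 3.80×10⁻³
  soda-lime glass: M = 3.41×10⁻³
  GFRP laminate: M = 2.45×10⁻³
  commercially pure titanium: M = 2.32×10⁻³
  nylon: M = 1.59×10⁻³
The maximum is for CFRP laminate.

CFRP laminate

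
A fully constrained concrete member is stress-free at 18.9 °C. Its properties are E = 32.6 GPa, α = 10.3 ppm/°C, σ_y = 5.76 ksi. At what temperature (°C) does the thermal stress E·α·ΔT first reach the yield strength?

σ_y = 5.76 ksi = 39.71 MPa.
E·α·ΔT = 39.71 MPa ⇒ ΔT = 39.71 / (32.60×10³ × 10.3×10⁻⁶) = 118.3 K.
T = 18.9 + 118.3 = 137.2 °C.

137 °C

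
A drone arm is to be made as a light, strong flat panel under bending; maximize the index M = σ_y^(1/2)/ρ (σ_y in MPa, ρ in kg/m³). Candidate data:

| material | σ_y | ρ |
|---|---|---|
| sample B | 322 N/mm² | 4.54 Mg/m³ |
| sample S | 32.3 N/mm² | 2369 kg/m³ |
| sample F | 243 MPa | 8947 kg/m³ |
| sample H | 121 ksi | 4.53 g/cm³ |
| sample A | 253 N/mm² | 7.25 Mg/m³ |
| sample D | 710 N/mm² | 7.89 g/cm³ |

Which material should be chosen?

sample H

Convert each candidate to consistent units, then evaluate M:
  sample B: σ_y = 322.0 MPa, ρ = 4540 kg/m³
  sample S: σ_y = 32.30 MPa, ρ = 2369 kg/m³
  sample F: σ_y = 243.0 MPa, ρ = 8947 kg/m³
  sample H: σ_y = 834.3 MPa, ρ = 4530 kg/m³
  sample A: σ_y = 253.0 MPa, ρ = 7250 kg/m³
  sample D: σ_y = 710.0 MPa, ρ = 7890 kg/m³
  sample H: M = 6.38×10⁻³
  sample B: M = 3.95×10⁻³
  sample D: M = 3.38×10⁻³
  sample S: M = 2.40×10⁻³
  sample A: M = 2.19×10⁻³
  sample F: M = 1.74×10⁻³
The maximum is for sample H.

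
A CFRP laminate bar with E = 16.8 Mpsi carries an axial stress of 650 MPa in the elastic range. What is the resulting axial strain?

E = 16.8 Mpsi = 115.8 GPa = 115800 MPa.
ε = σ/E = 650 / 115800 = 5.61×10⁻³.

5.61×10⁻³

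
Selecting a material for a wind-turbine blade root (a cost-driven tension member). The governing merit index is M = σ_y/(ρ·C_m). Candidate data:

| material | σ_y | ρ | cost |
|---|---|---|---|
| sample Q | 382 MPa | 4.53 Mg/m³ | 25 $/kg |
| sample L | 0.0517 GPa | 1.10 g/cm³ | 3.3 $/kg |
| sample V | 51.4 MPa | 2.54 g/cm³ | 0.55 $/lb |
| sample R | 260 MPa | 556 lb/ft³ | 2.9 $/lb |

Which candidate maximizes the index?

In SI units:
  sample Q: σ_y = 382.0 MPa, ρ = 4530 kg/m³, cost = 25.00 $/kg
  sample L: σ_y = 51.70 MPa, ρ = 1100 kg/m³, cost = 3.300 $/kg
  sample V: σ_y = 51.40 MPa, ρ = 2540 kg/m³, cost = 1.213 $/kg
  sample R: σ_y = 260.0 MPa, ρ = 8906 kg/m³, cost = 6.393 $/kg
  sample V: M = 16.7 kN·m per $
  sample L: M = 14.2 kN·m per $
  sample R: M = 4.57 kN·m per $
  sample Q: M = 3.37 kN·m per $
Highest index: sample V.

sample V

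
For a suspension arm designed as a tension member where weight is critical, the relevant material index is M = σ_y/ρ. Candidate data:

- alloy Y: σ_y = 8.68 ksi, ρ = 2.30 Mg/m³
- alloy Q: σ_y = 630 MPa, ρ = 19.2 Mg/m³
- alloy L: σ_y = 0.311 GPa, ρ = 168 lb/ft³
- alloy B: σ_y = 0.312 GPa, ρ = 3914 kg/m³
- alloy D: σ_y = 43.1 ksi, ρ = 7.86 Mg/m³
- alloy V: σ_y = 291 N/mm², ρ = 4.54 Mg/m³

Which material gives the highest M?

Putting every candidate on a common basis:
  alloy Y: σ_y = 59.85 MPa, ρ = 2300 kg/m³
  alloy Q: σ_y = 630.0 MPa, ρ = 19200 kg/m³
  alloy L: σ_y = 311.0 MPa, ρ = 2691 kg/m³
  alloy B: σ_y = 312.0 MPa, ρ = 3914 kg/m³
  alloy D: σ_y = 297.2 MPa, ρ = 7860 kg/m³
  alloy V: σ_y = 291.0 MPa, ρ = 4540 kg/m³
  alloy L: M = 116 kN·m/kg
  alloy B: M = 79.7 kN·m/kg
  alloy V: M = 64.1 kN·m/kg
  alloy D: M = 37.8 kN·m/kg
  alloy Q: M = 32.8 kN·m/kg
  alloy Y: M = 26.0 kN·m/kg
Alloy L ranks first.

alloy L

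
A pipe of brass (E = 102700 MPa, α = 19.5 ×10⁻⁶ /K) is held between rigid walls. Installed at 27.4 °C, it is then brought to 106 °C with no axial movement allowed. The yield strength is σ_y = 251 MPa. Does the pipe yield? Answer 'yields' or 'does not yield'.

E = 102700 MPa = 102.7 GPa.
ΔT = 78.60 K. Constrained thermal stress σ = E·α·ΔT = 102.7×10³ MPa × 19.5×10⁻⁶ × 78.60 = 157 MPa (compressive).
Compare to σ_y = 251 MPa: σ < σ_y, so it does not yield.

does not yield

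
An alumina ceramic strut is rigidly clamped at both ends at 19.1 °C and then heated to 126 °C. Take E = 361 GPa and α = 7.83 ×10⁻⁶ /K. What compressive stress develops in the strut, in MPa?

302 MPa

ΔT = 106.9 K. Constrained thermal stress σ = E·α·ΔT = 361.0×10³ MPa × 7.83×10⁻⁶ × 106.9 = 302 MPa (compressive).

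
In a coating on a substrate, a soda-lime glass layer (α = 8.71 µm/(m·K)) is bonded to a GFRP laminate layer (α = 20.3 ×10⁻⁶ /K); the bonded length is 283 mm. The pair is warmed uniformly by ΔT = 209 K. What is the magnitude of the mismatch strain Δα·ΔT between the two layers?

2.42×10⁻³

Δα = |8.71 − 20.3|×10⁻⁶/K = 11.6×10⁻⁶/K.
Mismatch strain = Δα·ΔT = 11.6×10⁻⁶ × 209.0 = 2.42×10⁻³.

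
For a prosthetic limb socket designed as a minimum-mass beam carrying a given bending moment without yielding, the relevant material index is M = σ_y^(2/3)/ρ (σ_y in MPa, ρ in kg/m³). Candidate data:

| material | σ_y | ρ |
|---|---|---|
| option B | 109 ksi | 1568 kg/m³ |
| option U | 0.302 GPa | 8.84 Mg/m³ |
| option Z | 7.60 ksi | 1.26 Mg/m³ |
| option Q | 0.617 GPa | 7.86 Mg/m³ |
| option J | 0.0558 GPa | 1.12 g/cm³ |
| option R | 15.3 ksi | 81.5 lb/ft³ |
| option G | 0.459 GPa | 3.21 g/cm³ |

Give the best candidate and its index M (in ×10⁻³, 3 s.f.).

Normalizing units and computing the index:
  option B: σ_y = 751.5 MPa, ρ = 1568 kg/m³
  option U: σ_y = 302.0 MPa, ρ = 8840 kg/m³
  option Z: σ_y = 52.40 MPa, ρ = 1260 kg/m³
  option Q: σ_y = 617.0 MPa, ρ = 7860 kg/m³
  option J: σ_y = 55.80 MPa, ρ = 1120 kg/m³
  option R: σ_y = 105.5 MPa, ρ = 1306 kg/m³
  option G: σ_y = 459.0 MPa, ρ = 3210 kg/m³
  option B: M = 52.7×10⁻³
  option G: M = 18.5×10⁻³
  option R: M = 17.1×10⁻³
  option J: M = 13.0×10⁻³
  option Z: M = 11.1×10⁻³
  option Q: M = 9.22×10⁻³
  option U: M = 5.09×10⁻³
Option B has the largest M.

option B, M = 52.7×10⁻³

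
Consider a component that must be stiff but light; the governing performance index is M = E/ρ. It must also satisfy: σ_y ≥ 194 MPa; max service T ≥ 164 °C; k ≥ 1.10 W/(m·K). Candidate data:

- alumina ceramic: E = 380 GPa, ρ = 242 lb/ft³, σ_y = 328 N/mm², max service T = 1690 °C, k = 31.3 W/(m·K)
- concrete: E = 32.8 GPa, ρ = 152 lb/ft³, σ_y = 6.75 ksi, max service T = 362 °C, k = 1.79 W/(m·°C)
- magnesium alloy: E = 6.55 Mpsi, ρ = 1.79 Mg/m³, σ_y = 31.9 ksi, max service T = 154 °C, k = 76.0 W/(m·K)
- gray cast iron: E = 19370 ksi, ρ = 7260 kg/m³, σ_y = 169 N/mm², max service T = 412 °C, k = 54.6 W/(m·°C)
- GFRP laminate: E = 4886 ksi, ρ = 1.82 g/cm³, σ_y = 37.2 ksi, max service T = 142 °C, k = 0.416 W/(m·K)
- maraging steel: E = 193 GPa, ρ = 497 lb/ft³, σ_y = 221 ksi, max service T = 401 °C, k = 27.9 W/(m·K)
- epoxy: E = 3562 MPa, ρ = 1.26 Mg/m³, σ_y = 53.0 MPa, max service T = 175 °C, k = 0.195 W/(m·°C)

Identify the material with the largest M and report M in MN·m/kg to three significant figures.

Screen on constraints: σ_y ≥ 194 MPa; max service T ≥ 164 °C; k ≥ 1.10 W/(m·K). Survivors: alumina ceramic, maraging steel.
After converting to SI:
  alumina ceramic: E = 380.0 GPa, ρ = 3876 kg/m³
  maraging steel: E = 193.0 GPa, ρ = 7961 kg/m³
  alumina ceramic: M = 98.0 MN·m/kg
  maraging steel: M = 24.2 MN·m/kg
Alumina ceramic has the largest M.

alumina ceramic, M = 98.0 MN·m/kg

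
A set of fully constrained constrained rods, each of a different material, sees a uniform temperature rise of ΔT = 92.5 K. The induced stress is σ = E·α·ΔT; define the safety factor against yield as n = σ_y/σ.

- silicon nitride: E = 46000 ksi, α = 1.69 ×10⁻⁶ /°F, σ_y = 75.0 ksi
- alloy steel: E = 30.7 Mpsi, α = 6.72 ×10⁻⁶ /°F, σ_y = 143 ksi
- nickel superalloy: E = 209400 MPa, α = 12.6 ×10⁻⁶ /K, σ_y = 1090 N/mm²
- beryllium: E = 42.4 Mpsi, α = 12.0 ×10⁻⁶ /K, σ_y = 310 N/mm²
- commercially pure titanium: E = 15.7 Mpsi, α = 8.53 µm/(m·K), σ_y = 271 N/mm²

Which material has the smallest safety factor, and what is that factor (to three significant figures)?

beryllium, n = 0.955

Converting E to GPa, α to ×10⁻⁶/K, σ_y to MPa, then σ and n for each:
  silicon nitride: E = 317.2, α = 3.04, σ_y = 517.1 → σ = 89.2 MPa, n = 5.79
  alloy steel: E = 211.7, α = 12.1, σ_y = 986.0 → σ = 237 MPa, n = 4.16
  nickel superalloy: E = 209.4, α = 12.6, σ_y = 1090 → σ = 244 MPa, n = 4.47
  beryllium: E = 292.3, α = 12.0, σ_y = 310.0 → σ = 324 MPa, n = 0.955
  commercially pure titanium: E = 108.2, α = 8.53, σ_y = 271.0 → σ = 85.4 MPa, n = 3.17
Beryllium has the lowest safety factor, n = 0.955.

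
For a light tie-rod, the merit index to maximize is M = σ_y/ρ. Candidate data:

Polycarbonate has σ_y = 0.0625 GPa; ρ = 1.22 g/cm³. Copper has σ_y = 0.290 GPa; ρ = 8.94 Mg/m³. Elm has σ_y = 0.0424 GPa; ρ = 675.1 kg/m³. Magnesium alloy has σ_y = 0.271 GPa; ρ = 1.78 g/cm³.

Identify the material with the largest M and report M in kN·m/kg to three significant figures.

After converting to SI:
  polycarbonate: σ_y = 62.50 MPa, ρ = 1220 kg/m³
  copper: σ_y = 290.0 MPa, ρ = 8940 kg/m³
  elm: σ_y = 42.40 MPa, ρ = 675.1 kg/m³
  magnesium alloy: σ_y = 271.0 MPa, ρ = 1780 kg/m³
  magnesium alloy: M = 152 kN·m/kg
  elm: M = 62.8 kN·m/kg
  polycarbonate: M = 51.2 kN·m/kg
  copper: M = 32.4 kN·m/kg
Magnesium alloy has the largest M.

magnesium alloy, M = 152 kN·m/kg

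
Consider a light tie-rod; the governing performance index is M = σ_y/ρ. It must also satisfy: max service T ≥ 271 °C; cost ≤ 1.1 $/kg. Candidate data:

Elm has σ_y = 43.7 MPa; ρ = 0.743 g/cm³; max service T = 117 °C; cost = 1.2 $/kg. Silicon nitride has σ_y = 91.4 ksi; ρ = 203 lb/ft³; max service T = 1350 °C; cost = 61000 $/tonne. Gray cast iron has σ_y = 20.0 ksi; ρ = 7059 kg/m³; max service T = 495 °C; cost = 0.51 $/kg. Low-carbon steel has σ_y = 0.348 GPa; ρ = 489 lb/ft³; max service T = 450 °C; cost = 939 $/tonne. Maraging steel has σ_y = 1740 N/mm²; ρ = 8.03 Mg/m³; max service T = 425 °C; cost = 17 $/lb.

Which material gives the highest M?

Screen on constraints: max service T ≥ 271 °C; cost ≤ 1.1 $/kg. Survivors: gray cast iron, low-carbon steel.
Normalizing units and computing the index:
  gray cast iron: σ_y = 137.9 MPa, ρ = 7059 kg/m³
  low-carbon steel: σ_y = 348.0 MPa, ρ = 7833 kg/m³
  low-carbon steel: M = 44.4 kN·m/kg
  gray cast iron: M = 19.5 kN·m/kg
Highest index: low-carbon steel.

low-carbon steel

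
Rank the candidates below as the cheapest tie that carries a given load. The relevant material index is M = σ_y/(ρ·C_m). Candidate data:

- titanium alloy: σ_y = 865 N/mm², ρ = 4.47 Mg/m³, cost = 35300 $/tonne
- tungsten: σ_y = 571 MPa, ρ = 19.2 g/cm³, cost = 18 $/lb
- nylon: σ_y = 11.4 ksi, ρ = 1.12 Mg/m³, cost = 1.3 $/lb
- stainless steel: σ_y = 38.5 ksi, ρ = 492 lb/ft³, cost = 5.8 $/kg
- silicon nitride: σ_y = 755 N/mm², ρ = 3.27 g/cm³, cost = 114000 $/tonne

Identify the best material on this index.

Putting every candidate on a common basis:
  titanium alloy: σ_y = 865.0 MPa, ρ = 4470 kg/m³, cost = 35.30 $/kg
  tungsten: σ_y = 571.0 MPa, ρ = 19200 kg/m³, cost = 39.68 $/kg
  nylon: σ_y = 78.60 MPa, ρ = 1120 kg/m³, cost = 2.866 $/kg
  stainless steel: σ_y = 265.4 MPa, ρ = 7881 kg/m³, cost = 5.800 $/kg
  silicon nitride: σ_y = 755.0 MPa, ρ = 3270 kg/m³, cost = 114.0 $/kg
  nylon: M = 24.5 kN·m per $
  stainless steel: M = 5.81 kN·m per $
  titanium alloy: M = 5.48 kN·m per $
  silicon nitride: M = 2.03 kN·m per $
  tungsten: M = 0.749 kN·m per $
Nylon ranks first.

nylon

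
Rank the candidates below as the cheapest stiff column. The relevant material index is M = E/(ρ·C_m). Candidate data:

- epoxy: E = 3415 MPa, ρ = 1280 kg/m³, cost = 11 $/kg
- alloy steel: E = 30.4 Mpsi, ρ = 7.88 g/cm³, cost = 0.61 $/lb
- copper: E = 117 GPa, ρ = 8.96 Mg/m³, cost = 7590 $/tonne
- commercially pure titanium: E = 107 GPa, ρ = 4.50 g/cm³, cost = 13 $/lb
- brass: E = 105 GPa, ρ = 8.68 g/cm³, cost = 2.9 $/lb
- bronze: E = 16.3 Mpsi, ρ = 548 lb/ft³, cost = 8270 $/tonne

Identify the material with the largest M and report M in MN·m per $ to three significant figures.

alloy steel, M = 19.8 MN·m per $

In SI units:
  epoxy: E = 3.415 GPa, ρ = 1280 kg/m³, cost = 11.00 $/kg
  alloy steel: E = 209.6 GPa, ρ = 7880 kg/m³, cost = 1.345 $/kg
  copper: E = 117.0 GPa, ρ = 8960 kg/m³, cost = 7.590 $/kg
  commercially pure titanium: E = 107.0 GPa, ρ = 4500 kg/m³, cost = 28.66 $/kg
  brass: E = 105.0 GPa, ρ = 8680 kg/m³, cost = 6.393 $/kg
  bronze: E = 112.4 GPa, ρ = 8778 kg/m³, cost = 8.270 $/kg
  alloy steel: M = 19.8 MN·m per $
  brass: M = 1.89 MN·m per $
  copper: M = 1.72 MN·m per $
  bronze: M = 1.55 MN·m per $
  commercially pure titanium: M = 0.830 MN·m per $
  epoxy: M = 0.243 MN·m per $
Alloy steel has the largest M.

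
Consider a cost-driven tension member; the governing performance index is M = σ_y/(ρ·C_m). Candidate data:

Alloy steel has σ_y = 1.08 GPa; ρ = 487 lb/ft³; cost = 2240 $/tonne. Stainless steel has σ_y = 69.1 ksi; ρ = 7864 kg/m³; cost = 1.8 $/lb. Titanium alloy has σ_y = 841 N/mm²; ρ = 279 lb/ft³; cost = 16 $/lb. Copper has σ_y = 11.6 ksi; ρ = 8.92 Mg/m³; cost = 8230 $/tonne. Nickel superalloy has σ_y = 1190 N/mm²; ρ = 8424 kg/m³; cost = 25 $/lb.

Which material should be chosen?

Putting every candidate on a common basis:
  alloy steel: σ_y = 1080 MPa, ρ = 7801 kg/m³, cost = 2.240 $/kg
  stainless steel: σ_y = 476.4 MPa, ρ = 7864 kg/m³, cost = 3.968 $/kg
  titanium alloy: σ_y = 841.0 MPa, ρ = 4469 kg/m³, cost = 35.27 $/kg
  copper: σ_y = 79.98 MPa, ρ = 8920 kg/m³, cost = 8.230 $/kg
  nickel superalloy: σ_y = 1190 MPa, ρ = 8424 kg/m³, cost = 55.11 $/kg
  alloy steel: M = 61.8 kN·m per $
  stainless steel: M = 15.3 kN·m per $
  titanium alloy: M = 5.33 kN·m per $
  nickel superalloy: M = 2.56 kN·m per $
  copper: M = 1.09 kN·m per $
Alloy steel has the largest M.

alloy steel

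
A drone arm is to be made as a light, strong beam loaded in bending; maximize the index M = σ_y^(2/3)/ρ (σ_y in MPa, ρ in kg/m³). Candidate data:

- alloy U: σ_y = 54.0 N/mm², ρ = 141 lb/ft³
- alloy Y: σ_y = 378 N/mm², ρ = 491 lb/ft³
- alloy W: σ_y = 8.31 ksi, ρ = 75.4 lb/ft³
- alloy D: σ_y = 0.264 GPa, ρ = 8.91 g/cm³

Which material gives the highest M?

alloy W

Putting every candidate on a common basis:
  alloy U: σ_y = 54.00 MPa, ρ = 2259 kg/m³
  alloy Y: σ_y = 378.0 MPa, ρ = 7865 kg/m³
  alloy W: σ_y = 57.30 MPa, ρ = 1208 kg/m³
  alloy D: σ_y = 264.0 MPa, ρ = 8910 kg/m³
  alloy W: M = 12.3×10⁻³
  alloy Y: M = 6.65×10⁻³
  alloy U: M = 6.33×10⁻³
  alloy D: M = 4.62×10⁻³
The maximum is for alloy W.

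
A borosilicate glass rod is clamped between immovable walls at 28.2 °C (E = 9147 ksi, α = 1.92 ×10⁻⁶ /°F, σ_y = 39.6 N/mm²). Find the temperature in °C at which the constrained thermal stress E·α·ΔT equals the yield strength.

E = 9147 ksi = 63.07 GPa.
α = 1.92×10⁻⁶/°F × 9/5 = 3.46×10⁻⁶/K.
σ_y = 39.6 N/mm² = 39.60 MPa.
E·α·ΔT = 39.60 MPa ⇒ ΔT = 39.60 / (63.07×10³ × 3.46×10⁻⁶) = 181.7 K.
T = 28.2 + 181.7 = 209.9 °C.

210 °C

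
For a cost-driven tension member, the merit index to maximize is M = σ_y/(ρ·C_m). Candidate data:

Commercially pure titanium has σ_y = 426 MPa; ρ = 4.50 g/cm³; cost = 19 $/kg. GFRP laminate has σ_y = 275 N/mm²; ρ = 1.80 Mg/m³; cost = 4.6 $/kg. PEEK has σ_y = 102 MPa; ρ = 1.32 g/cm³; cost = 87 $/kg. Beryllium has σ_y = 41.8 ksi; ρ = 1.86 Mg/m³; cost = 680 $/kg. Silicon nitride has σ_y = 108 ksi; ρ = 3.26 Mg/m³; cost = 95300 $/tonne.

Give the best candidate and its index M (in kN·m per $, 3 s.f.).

After converting to SI:
  commercially pure titanium: σ_y = 426.0 MPa, ρ = 4500 kg/m³, cost = 19.00 $/kg
  GFRP laminate: σ_y = 275.0 MPa, ρ = 1800 kg/m³, cost = 4.600 $/kg
  PEEK: σ_y = 102.0 MPa, ρ = 1320 kg/m³, cost = 87.00 $/kg
  beryllium: σ_y = 288.2 MPa, ρ = 1860 kg/m³, cost = 680.0 $/kg
  silicon nitride: σ_y = 744.6 MPa, ρ = 3260 kg/m³, cost = 95.30 $/kg
  GFRP laminate: M = 33.2 kN·m per $
  commercially pure titanium: M = 4.98 kN·m per $
  silicon nitride: M = 2.40 kN·m per $
  PEEK: M = 0.888 kN·m per $
  beryllium: M = 0.228 kN·m per $
Highest index: GFRP laminate.

GFRP laminate, M = 33.2 kN·m per $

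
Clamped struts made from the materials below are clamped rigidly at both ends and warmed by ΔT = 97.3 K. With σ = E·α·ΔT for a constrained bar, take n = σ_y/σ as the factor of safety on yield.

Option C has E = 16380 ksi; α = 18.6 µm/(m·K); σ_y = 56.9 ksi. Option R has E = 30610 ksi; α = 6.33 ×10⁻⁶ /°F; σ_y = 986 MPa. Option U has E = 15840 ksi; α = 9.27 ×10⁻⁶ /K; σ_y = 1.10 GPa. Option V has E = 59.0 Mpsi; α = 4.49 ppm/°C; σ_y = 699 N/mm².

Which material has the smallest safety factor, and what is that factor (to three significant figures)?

Per material, after unit conversion:
  option C: E = 112.9, α = 18.6, σ_y = 392.3 → σ = 204 MPa, n = 1.92
  option R: E = 211.0, α = 11.4, σ_y = 986.0 → σ = 234 MPa, n = 4.21
  option U: E = 109.2, α = 9.27, σ_y = 1100 → σ = 98.5 MPa, n = 11.2
  option V: E = 406.8, α = 4.49, σ_y = 699.0 → σ = 178 MPa, n = 3.93
Option C has the lowest safety factor, n = 1.92.

option C, n = 1.92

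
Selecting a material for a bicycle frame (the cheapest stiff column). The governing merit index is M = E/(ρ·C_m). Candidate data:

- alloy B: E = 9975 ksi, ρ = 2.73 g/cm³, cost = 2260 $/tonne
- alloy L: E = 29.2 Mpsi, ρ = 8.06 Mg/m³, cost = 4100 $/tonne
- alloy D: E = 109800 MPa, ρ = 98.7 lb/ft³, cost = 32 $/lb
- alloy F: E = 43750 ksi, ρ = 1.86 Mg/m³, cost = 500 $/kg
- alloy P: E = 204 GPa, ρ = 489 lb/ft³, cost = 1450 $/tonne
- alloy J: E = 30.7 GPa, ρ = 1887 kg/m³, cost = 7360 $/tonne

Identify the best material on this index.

alloy P

Putting every candidate on a common basis:
  alloy B: E = 68.78 GPa, ρ = 2730 kg/m³, cost = 2.260 $/kg
  alloy L: E = 201.3 GPa, ρ = 8060 kg/m³, cost = 4.100 $/kg
  alloy D: E = 109.8 GPa, ρ = 1581 kg/m³, cost = 70.55 $/kg
  alloy F: E = 301.6 GPa, ρ = 1860 kg/m³, cost = 500.0 $/kg
  alloy P: E = 204.0 GPa, ρ = 7833 kg/m³, cost = 1.450 $/kg
  alloy J: E = 30.70 GPa, ρ = 1887 kg/m³, cost = 7.360 $/kg
  alloy P: M = 18.0 MN·m per $
  alloy B: M = 11.1 MN·m per $
  alloy L: M = 6.09 MN·m per $
  alloy J: M = 2.21 MN·m per $
  alloy D: M = 0.984 MN·m per $
  alloy F: M = 0.324 MN·m per $
Alloy P has the largest M.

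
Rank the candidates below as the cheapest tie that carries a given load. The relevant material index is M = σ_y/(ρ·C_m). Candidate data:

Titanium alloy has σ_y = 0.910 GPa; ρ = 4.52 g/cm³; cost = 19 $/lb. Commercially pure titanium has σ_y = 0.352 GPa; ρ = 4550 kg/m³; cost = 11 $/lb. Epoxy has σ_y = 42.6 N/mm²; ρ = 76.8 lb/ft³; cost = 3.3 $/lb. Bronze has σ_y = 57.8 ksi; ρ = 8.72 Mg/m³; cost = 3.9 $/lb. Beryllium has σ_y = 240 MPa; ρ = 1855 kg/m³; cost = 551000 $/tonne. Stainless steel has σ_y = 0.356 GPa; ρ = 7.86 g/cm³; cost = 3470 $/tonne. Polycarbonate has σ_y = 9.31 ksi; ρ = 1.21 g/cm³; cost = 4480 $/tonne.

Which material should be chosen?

In SI units:
  titanium alloy: σ_y = 910.0 MPa, ρ = 4520 kg/m³, cost = 41.89 $/kg
  commercially pure titanium: σ_y = 352.0 MPa, ρ = 4550 kg/m³, cost = 24.25 $/kg
  epoxy: σ_y = 42.60 MPa, ρ = 1230 kg/m³, cost = 7.275 $/kg
  bronze: σ_y = 398.5 MPa, ρ = 8720 kg/m³, cost = 8.598 $/kg
  beryllium: σ_y = 240.0 MPa, ρ = 1855 kg/m³, cost = 551.0 $/kg
  stainless steel: σ_y = 356.0 MPa, ρ = 7860 kg/m³, cost = 3.470 $/kg
  polycarbonate: σ_y = 64.19 MPa, ρ = 1210 kg/m³, cost = 4.480 $/kg
  stainless steel: M = 13.1 kN·m per $
  polycarbonate: M = 11.8 kN·m per $
  bronze: M = 5.32 kN·m per $
  titanium alloy: M = 4.81 kN·m per $
  epoxy: M = 4.76 kN·m per $
  commercially pure titanium: M = 3.19 kN·m per $
  beryllium: M = 0.235 kN·m per $
The maximum is for stainless steel.

stainless steel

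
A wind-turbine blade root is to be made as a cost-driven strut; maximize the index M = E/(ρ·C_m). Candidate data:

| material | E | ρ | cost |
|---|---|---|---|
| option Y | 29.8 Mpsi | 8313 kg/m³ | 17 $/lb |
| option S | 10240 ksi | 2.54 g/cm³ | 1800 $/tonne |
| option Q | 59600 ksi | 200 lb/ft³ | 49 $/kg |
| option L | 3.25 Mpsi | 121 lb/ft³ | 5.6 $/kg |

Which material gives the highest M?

Normalizing units and computing the index:
  option Y: E = 205.5 GPa, ρ = 8313 kg/m³, cost = 37.48 $/kg
  option S: E = 70.60 GPa, ρ = 2540 kg/m³, cost = 1.800 $/kg
  option Q: E = 410.9 GPa, ρ = 3204 kg/m³, cost = 49.00 $/kg
  option L: E = 22.41 GPa, ρ = 1938 kg/m³, cost = 5.600 $/kg
  option S: M = 15.4 MN·m per $
  option Q: M = 2.62 MN·m per $
  option L: M = 2.06 MN·m per $
  option Y: M = 0.659 MN·m per $
Option S has the largest M.

option S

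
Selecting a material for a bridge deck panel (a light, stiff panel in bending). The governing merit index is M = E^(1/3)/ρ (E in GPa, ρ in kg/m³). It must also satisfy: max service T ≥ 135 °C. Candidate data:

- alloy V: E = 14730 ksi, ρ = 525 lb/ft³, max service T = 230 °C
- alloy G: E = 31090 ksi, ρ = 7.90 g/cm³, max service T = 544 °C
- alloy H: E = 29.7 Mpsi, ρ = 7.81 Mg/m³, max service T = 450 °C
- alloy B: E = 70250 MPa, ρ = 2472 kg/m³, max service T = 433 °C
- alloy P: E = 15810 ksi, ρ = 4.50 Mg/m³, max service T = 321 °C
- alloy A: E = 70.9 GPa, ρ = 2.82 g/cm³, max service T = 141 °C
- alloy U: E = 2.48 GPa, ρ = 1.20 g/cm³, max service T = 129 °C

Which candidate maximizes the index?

alloy B

Screen on constraints: max service T ≥ 135 °C. Survivors: alloy V, alloy G, alloy H, alloy B, alloy P, alloy A.
In SI units:
  alloy V: E = 101.6 GPa, ρ = 8410 kg/m³
  alloy G: E = 214.4 GPa, ρ = 7900 kg/m³
  alloy H: E = 204.8 GPa, ρ = 7810 kg/m³
  alloy B: E = 70.25 GPa, ρ = 2472 kg/m³
  alloy P: E = 109.0 GPa, ρ = 4500 kg/m³
  alloy A: E = 70.90 GPa, ρ = 2820 kg/m³
  alloy B: M = 1.67×10⁻³
  alloy A: M = 1.47×10⁻³
  alloy P: M = 1.06×10⁻³
  alloy G: M = 0.758×10⁻³
  alloy H: M = 0.755×10⁻³
  alloy V: M = 0.555×10⁻³
Alloy B ranks first.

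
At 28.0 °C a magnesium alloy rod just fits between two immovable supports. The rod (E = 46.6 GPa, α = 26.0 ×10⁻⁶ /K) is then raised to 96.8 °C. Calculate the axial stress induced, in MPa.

83.4 MPa

ΔT = 68.80 K. Constrained thermal stress σ = E·α·ΔT = 46.60×10³ MPa × 26.0×10⁻⁶ × 68.80 = 83.4 MPa (compressive).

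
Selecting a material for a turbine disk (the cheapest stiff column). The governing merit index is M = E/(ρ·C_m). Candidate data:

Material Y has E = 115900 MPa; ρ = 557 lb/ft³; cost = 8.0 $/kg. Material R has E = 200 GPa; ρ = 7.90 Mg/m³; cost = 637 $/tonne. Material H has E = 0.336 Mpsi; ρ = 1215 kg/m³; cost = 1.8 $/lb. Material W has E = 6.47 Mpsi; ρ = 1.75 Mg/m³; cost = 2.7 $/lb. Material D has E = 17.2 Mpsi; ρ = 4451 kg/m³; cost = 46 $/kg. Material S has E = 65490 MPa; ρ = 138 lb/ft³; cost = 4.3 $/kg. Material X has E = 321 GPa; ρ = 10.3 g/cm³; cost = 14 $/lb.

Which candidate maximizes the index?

After converting to SI:
  material Y: E = 115.9 GPa, ρ = 8922 kg/m³, cost = 8.000 $/kg
  material R: E = 200.0 GPa, ρ = 7900 kg/m³, cost = 0.6370 $/kg
  material H: E = 2.317 GPa, ρ = 1215 kg/m³, cost = 3.968 $/kg
  material W: E = 44.61 GPa, ρ = 1750 kg/m³, cost = 5.952 $/kg
  material D: E = 118.6 GPa, ρ = 4451 kg/m³, cost = 46.00 $/kg
  material S: E = 65.49 GPa, ρ = 2211 kg/m³, cost = 4.300 $/kg
  material X: E = 321.0 GPa, ρ = 10300 kg/m³, cost = 30.86 $/kg
  material R: M = 39.7 MN·m per $
  material S: M = 6.89 MN·m per $
  material W: M = 4.28 MN·m per $
  material Y: M = 1.62 MN·m per $
  material X: M = 1.01 MN·m per $
  material D: M = 0.579 MN·m per $
  material H: M = 0.480 MN·m per $
The maximum is for material R.

material R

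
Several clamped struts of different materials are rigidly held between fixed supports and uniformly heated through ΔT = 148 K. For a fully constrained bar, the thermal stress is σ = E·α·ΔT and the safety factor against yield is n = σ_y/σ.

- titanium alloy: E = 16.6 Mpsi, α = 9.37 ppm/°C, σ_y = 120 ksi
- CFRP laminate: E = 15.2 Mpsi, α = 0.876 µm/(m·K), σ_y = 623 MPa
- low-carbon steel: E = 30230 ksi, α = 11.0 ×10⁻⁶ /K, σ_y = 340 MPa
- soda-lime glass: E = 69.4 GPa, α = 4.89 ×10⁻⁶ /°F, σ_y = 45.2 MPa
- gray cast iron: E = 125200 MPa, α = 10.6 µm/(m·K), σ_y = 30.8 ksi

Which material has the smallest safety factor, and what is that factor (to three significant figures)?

soda-lime glass, n = 0.500

In consistent units (E in GPa, α in ×10⁻⁶/K, σ_y in MPa):
  titanium alloy: E = 114.5, α = 9.37, σ_y = 827.4 → σ = 159 MPa, n = 5.21
  CFRP laminate: E = 104.8, α = 0.876, σ_y = 623.0 → σ = 13.6 MPa, n = 45.9
  low-carbon steel: E = 208.4, α = 11.0, σ_y = 340.0 → σ = 339 MPa, n = 1.00
  soda-lime glass: E = 69.40, α = 8.80, σ_y = 45.20 → σ = 90.4 MPa, n = 0.500
  gray cast iron: E = 125.2, α = 10.6, σ_y = 212.4 → σ = 196 MPa, n = 1.08
The minimum is soda-lime glass at n = 0.500.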